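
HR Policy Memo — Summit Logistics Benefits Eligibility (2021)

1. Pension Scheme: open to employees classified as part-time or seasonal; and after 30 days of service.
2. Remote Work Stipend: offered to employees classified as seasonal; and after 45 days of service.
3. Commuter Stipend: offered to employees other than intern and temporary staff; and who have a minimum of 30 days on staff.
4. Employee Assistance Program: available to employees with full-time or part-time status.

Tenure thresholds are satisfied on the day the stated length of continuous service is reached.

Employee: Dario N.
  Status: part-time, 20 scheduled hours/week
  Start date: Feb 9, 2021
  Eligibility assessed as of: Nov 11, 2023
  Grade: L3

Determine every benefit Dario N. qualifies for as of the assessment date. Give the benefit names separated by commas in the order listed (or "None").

Service from Feb 9, 2021 to Nov 11, 2023: 1005 days.
Pension Scheme — status part-time ✓; service 1005 days ≥ 30 days ✓ → eligible.
Remote Work Stipend — status part-time ✗ (requires seasonal) → not eligible.
Commuter Stipend — status part-time ✓ (not excluded); service 1005 days ≥ 30 days ✓ → eligible.
Employee Assistance Program — status part-time ✓ → eligible.

Pension Scheme, Commuter Stipend, Employee Assistance Program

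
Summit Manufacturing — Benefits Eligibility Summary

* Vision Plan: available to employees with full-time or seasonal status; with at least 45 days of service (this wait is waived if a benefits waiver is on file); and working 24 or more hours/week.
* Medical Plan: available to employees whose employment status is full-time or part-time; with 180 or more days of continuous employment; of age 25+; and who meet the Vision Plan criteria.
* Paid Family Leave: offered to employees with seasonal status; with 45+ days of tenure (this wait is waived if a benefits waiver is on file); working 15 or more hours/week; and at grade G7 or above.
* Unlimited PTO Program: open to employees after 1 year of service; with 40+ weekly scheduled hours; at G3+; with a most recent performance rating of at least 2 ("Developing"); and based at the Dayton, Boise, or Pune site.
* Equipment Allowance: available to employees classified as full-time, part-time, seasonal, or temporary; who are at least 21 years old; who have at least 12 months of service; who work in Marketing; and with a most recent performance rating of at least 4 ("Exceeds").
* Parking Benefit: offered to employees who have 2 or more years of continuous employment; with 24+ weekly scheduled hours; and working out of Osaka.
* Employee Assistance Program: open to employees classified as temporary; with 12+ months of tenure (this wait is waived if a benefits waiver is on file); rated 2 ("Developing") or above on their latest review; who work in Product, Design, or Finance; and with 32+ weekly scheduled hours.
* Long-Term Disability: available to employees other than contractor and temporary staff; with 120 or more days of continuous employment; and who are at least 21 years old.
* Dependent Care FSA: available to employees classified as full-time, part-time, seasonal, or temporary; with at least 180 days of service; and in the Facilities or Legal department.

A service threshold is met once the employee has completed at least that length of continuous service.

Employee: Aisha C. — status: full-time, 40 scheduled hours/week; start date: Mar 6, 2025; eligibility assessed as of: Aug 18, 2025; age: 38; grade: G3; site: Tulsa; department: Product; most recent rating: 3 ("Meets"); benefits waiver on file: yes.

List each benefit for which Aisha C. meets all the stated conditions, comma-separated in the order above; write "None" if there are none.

Service from Mar 6, 2025 to Aug 18, 2025: 165 days.
Vision Plan — status full-time ✓; benefits waiver on file ✓; 40 hrs/wk ≥ 24 ✓ → eligible.
Medical Plan — status full-time ✓; service 165 days < 180 days ✗ → not eligible.
Paid Family Leave — status full-time ✗ (requires seasonal) → not eligible.
Unlimited PTO Program — service 165 days < 1 year (≈365 days) ✗ → not eligible.
Equipment Allowance — status full-time ✓; age 38 ≥ 21 ✓; service 165 days < 12 months (≈360 days) ✗ → not eligible.
Parking Benefit — service 165 days < 2 years (≈730 days) ✗ → not eligible.
Employee Assistance Program — status full-time ✗ (requires temporary) → not eligible.
Long-Term Disability — status full-time ✓ (not excluded); service 165 days ≥ 120 days ✓; age 38 ≥ 21 ✓ → eligible.
Dependent Care FSA — status full-time ✓; service 165 days < 180 days ✗ → not eligible.

Vision Plan, Long-Term Disability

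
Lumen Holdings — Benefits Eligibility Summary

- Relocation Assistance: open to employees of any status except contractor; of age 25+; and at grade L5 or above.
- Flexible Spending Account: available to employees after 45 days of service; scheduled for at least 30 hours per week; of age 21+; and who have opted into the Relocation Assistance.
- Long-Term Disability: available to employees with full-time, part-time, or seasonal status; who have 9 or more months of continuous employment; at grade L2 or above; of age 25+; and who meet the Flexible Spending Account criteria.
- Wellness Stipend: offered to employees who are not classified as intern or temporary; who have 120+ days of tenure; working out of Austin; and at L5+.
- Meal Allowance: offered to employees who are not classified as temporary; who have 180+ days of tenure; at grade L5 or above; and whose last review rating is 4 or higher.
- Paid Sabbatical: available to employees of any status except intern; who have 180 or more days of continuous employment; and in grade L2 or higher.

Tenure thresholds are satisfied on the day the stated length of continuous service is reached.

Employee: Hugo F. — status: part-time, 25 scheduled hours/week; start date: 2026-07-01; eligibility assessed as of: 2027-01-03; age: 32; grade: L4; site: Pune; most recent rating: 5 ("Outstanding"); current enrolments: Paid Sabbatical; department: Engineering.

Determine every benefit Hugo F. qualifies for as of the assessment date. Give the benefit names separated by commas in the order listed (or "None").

Paid Sabbatical

Service from 2026-07-01 to 2027-01-03: 186 days.
Relocation Assistance — status part-time ✓ (not excluded); age 32 ≥ 25 ✓; grade L4 < L5 ✗ → not eligible.
Flexible Spending Account — service 186 days ≥ 45 days ✓; 25 hrs/wk < 30 ✗ → not eligible.
Long-Term Disability — status part-time ✓; service 186 days < 9 months (≈270 days) ✗ → not eligible.
Wellness Stipend — status part-time ✓ (not excluded); service 186 days ≥ 120 days ✓; site Pune ✗ (not Austin) → not eligible.
Meal Allowance — status part-time ✓ (not excluded); service 186 days ≥ 180 days ✓; grade L4 < L5 ✗ → not eligible.
Paid Sabbatical — status part-time ✓ (not excluded); service 186 days ≥ 180 days ✓; grade L4 ≥ L2 ✓ → eligible.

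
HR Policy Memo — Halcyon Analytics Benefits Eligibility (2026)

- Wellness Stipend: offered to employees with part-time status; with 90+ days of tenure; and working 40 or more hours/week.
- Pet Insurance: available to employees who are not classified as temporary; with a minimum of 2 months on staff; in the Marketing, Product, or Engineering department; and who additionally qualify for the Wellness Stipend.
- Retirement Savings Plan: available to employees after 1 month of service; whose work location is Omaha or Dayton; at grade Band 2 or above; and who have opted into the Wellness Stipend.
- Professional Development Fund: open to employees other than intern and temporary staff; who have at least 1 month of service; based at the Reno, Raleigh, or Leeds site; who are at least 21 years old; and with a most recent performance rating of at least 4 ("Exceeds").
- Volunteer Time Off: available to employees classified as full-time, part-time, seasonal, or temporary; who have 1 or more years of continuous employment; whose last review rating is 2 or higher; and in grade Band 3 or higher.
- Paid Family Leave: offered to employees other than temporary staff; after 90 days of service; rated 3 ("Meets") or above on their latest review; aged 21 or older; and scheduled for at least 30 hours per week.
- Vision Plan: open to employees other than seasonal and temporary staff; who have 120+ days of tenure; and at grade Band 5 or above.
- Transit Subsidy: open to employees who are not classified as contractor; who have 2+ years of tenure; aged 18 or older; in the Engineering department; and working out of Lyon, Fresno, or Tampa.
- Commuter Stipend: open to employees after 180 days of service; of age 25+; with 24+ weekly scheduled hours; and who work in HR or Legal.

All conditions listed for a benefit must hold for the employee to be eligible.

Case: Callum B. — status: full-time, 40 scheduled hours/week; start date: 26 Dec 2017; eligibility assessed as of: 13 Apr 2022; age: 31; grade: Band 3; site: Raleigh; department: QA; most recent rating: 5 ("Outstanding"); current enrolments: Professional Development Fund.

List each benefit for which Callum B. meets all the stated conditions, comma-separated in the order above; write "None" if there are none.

Professional Development Fund, Volunteer Time Off, Paid Family Leave

Service from 26 Dec 2017 to 13 Apr 2022: 1569 days.
Wellness Stipend — status full-time ✗ (requires part-time) → not eligible.
Pet Insurance — status full-time ✓ (not excluded); service 1569 days ≥ 2 months (≈60 days) ✓; dept QA ✗ → not eligible.
Retirement Savings Plan — service 1569 days ≥ 1 month (≈30 days) ✓; site Raleigh ✗ (not Omaha or Dayton) → not eligible.
Professional Development Fund — status full-time ✓ (not excluded); service 1569 days ≥ 1 month (≈30 days) ✓; site Raleigh ✓; age 31 ≥ 21 ✓; rating 5 ≥ 4 ✓ → eligible.
Volunteer Time Off — status full-time ✓; service 1569 days ≥ 1 year (≈365 days) ✓; rating 5 ≥ 2 ✓; grade Band 3 ≥ Band 3 ✓ → eligible.
Paid Family Leave — status full-time ✓ (not excluded); service 1569 days ≥ 90 days ✓; rating 5 ≥ 3 ✓; age 31 ≥ 21 ✓; 40 hrs/wk ≥ 30 ✓ → eligible.
Vision Plan — status full-time ✓ (not excluded); service 1569 days ≥ 120 days ✓; grade Band 3 < Band 5 ✗ → not eligible.
Transit Subsidy — status full-time ✓ (not excluded); service 1569 days ≥ 2 years (≈730 days) ✓; age 31 ≥ 18 ✓; dept QA ✗ → not eligible.
Commuter Stipend — service 1569 days ≥ 180 days ✓; age 31 ≥ 25 ✓; 40 hrs/wk ≥ 24 ✓; dept QA ✗ → not eligible.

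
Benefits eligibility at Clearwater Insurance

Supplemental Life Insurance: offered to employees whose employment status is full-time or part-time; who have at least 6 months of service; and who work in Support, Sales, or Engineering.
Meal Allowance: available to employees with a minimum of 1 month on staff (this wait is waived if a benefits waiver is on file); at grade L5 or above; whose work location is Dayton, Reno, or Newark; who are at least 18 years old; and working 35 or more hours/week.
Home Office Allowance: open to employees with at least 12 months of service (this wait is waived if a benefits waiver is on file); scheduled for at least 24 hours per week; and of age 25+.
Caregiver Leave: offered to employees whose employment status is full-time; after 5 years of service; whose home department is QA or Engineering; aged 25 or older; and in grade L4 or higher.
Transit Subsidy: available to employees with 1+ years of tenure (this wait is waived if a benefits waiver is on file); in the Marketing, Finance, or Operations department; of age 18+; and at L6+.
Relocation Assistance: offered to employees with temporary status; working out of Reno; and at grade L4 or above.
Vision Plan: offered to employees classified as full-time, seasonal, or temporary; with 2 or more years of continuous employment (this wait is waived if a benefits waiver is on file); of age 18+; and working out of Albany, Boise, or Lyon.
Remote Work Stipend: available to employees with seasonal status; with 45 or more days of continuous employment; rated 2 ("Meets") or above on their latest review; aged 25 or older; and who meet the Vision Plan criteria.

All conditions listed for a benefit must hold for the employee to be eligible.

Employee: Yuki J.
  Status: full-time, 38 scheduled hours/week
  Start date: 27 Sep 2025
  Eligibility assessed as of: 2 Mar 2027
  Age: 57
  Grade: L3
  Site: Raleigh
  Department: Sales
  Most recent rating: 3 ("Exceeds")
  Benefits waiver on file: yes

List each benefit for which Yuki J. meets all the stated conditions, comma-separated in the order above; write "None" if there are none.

Supplemental Life Insurance, Home Office Allowance

Service from 27 Sep 2025 to 2 Mar 2027: 521 days.
Supplemental Life Insurance — status full-time ✓; service 521 days ≥ 6 months (≈180 days) ✓; dept Sales ✓ → eligible.
Meal Allowance — benefits waiver on file ✓; grade L3 < L5 ✗ → not eligible.
Home Office Allowance — benefits waiver on file ✓; 38 hrs/wk ≥ 24 ✓; age 57 ≥ 25 ✓ → eligible.
Caregiver Leave — status full-time ✓; service 521 days < 5 years (≈1825 days) ✗ → not eligible.
Transit Subsidy — benefits waiver on file ✓; dept Sales ✗ → not eligible.
Relocation Assistance — status full-time ✗ (requires temporary) → not eligible.
Vision Plan — status full-time ✓; benefits waiver on file ✓; age 57 ≥ 18 ✓; site Raleigh ✗ (not Albany, Boise, or Lyon) → not eligible.
Remote Work Stipend — status full-time ✗ (requires seasonal) → not eligible.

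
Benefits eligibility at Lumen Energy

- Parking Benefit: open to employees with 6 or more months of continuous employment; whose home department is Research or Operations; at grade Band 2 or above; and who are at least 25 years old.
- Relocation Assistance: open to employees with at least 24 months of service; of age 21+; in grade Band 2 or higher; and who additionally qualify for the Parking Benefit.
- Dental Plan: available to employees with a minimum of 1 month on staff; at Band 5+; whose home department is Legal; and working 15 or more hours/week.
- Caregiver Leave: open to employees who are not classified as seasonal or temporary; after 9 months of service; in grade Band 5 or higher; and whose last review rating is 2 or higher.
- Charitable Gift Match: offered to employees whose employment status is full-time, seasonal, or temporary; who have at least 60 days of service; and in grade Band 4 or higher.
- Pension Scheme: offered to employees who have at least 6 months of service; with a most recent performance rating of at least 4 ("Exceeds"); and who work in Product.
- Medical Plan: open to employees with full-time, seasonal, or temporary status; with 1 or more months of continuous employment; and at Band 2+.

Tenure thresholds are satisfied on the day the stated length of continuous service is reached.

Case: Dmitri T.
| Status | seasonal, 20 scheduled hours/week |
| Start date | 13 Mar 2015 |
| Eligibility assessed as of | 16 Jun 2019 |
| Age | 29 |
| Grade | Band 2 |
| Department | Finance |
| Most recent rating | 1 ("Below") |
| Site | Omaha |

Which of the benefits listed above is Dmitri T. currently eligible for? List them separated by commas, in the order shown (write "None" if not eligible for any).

Medical Plan

Service from 13 Mar 2015 to 16 Jun 2019: 1556 days.
Parking Benefit — service 1556 days ≥ 6 months (≈180 days) ✓; dept Finance ✗ → not eligible.
Relocation Assistance — service 1556 days ≥ 24 months (≈720 days) ✓; age 29 ≥ 21 ✓; grade Band 2 ≥ Band 2 ✓; not eligible for Parking Benefit ✗ → not eligible.
Dental Plan — service 1556 days ≥ 1 month (≈30 days) ✓; grade Band 2 < Band 5 ✗ → not eligible.
Caregiver Leave — status seasonal ✗ (excluded) → not eligible.
Charitable Gift Match — status seasonal ✓; service 1556 days ≥ 60 days ✓; grade Band 2 < Band 4 ✗ → not eligible.
Pension Scheme — service 1556 days ≥ 6 months (≈180 days) ✓; rating 1 < 4 ✗ → not eligible.
Medical Plan — status seasonal ✓; service 1556 days ≥ 1 month (≈30 days) ✓; grade Band 2 ≥ Band 2 ✓ → eligible.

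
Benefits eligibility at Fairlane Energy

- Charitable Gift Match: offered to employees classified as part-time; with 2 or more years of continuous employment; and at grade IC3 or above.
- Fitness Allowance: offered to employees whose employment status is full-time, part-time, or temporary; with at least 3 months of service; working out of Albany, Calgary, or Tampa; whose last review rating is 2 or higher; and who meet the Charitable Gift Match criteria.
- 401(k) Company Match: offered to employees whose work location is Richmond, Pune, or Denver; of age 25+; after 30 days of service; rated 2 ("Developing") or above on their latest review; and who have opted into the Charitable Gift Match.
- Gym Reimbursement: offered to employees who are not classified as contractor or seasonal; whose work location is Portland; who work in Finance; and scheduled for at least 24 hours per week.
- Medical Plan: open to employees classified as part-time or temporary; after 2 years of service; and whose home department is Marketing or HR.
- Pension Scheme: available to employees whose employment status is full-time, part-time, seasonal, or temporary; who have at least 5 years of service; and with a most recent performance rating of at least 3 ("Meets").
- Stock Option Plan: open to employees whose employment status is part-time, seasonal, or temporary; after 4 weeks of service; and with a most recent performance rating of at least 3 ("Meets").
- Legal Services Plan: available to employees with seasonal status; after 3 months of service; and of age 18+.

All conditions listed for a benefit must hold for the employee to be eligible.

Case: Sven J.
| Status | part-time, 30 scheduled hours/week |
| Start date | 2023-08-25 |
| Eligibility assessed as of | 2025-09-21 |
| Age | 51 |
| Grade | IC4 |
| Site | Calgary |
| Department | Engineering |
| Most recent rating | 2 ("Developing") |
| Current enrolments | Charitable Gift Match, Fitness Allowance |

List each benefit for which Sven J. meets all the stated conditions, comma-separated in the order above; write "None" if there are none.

Service from 2023-08-25 to 2025-09-21: 758 days.
Charitable Gift Match — status part-time ✓; service 758 days ≥ 2 years (≈730 days) ✓; grade IC4 ≥ IC3 ✓ → eligible.
Fitness Allowance — status part-time ✓; service 758 days ≥ 3 months (≈90 days) ✓; site Calgary ✓; rating 2 ≥ 2 ✓; eligible for Charitable Gift Match ✓ → eligible.
401(k) Company Match — site Calgary ✗ (not Richmond, Pune, or Denver) → not eligible.
Gym Reimbursement — status part-time ✓ (not excluded); site Calgary ✗ (not Portland) → not eligible.
Medical Plan — status part-time ✓; service 758 days ≥ 2 years (≈730 days) ✓; dept Engineering ✗ → not eligible.
Pension Scheme — status part-time ✓; service 758 days < 5 years (≈1825 days) ✗ → not eligible.
Stock Option Plan — status part-time ✓; service 758 days ≥ 4 weeks (≈28 days) ✓; rating 2 < 3 ✗ → not eligible.
Legal Services Plan — status part-time ✗ (requires seasonal) → not eligible.

Charitable Gift Match, Fitness Allowance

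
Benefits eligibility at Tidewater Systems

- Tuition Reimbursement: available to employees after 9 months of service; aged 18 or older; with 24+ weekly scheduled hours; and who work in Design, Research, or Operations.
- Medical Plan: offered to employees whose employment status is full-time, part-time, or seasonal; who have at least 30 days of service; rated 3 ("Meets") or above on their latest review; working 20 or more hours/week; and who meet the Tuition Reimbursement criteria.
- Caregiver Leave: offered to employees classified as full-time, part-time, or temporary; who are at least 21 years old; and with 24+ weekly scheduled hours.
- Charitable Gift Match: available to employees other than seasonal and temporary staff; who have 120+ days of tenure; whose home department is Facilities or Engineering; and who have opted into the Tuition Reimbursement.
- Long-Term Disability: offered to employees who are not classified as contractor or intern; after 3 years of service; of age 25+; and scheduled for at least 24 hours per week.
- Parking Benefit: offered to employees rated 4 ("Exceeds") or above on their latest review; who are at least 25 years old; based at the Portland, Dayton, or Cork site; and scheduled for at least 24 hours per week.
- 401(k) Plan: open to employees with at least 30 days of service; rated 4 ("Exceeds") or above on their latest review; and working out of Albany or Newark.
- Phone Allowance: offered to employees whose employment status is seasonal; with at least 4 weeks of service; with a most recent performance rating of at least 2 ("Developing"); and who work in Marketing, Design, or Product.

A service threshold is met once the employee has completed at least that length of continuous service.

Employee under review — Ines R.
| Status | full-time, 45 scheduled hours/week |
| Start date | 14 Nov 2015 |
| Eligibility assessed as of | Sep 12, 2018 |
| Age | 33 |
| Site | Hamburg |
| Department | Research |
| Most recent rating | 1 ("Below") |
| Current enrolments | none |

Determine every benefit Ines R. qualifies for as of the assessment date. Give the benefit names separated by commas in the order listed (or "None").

Service from 14 Nov 2015 to Sep 12, 2018: 1033 days.
Tuition Reimbursement — service 1033 days ≥ 9 months (≈270 days) ✓; age 33 ≥ 18 ✓; 45 hrs/wk ≥ 24 ✓; dept Research ✓ → eligible.
Medical Plan — status full-time ✓; service 1033 days ≥ 30 days ✓; rating 1 < 3 ✗ → not eligible.
Caregiver Leave — status full-time ✓; age 33 ≥ 21 ✓; 45 hrs/wk ≥ 24 ✓ → eligible.
Charitable Gift Match — status full-time ✓ (not excluded); service 1033 days ≥ 120 days ✓; dept Research ✗ → not eligible.
Long-Term Disability — status full-time ✓ (not excluded); service 1033 days < 3 years (≈1095 days) ✗ → not eligible.
Parking Benefit — rating 1 < 4 ✗ → not eligible.
401(k) Plan — service 1033 days ≥ 30 days ✓; rating 1 < 4 ✗ → not eligible.
Phone Allowance — status full-time ✗ (requires seasonal) → not eligible.

Tuition Reimbursement, Caregiver Leave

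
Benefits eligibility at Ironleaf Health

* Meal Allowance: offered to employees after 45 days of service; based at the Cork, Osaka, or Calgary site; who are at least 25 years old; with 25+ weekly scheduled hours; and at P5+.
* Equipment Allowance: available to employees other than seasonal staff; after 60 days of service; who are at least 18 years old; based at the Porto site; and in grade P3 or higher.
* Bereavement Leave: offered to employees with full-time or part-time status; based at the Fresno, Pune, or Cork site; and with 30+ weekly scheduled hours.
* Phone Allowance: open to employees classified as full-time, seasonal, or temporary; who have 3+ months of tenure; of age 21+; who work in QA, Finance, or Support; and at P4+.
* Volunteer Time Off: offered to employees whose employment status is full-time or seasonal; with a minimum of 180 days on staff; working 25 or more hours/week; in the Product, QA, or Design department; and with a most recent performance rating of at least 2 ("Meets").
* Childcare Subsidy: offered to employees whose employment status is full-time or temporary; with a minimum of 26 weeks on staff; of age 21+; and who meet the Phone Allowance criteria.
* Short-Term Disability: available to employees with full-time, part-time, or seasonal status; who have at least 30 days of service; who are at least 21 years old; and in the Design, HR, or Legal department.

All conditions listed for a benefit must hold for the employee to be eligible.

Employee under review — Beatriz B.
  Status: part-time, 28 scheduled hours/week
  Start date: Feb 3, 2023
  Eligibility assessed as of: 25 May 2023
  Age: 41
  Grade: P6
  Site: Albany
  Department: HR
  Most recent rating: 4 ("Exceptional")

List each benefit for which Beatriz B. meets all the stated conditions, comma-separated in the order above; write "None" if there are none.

Service from Feb 3, 2023 to 25 May 2023: 111 days.
Meal Allowance — service 111 days ≥ 45 days ✓; site Albany ✗ (not Cork, Osaka, or Calgary) → not eligible.
Equipment Allowance — status part-time ✓ (not excluded); service 111 days ≥ 60 days ✓; age 41 ≥ 18 ✓; site Albany ✗ (not Porto) → not eligible.
Bereavement Leave — status part-time ✓; site Albany ✗ (not Fresno, Pune, or Cork) → not eligible.
Phone Allowance — status part-time ✗ (requires full-time, seasonal, or temporary) → not eligible.
Volunteer Time Off — status part-time ✗ (requires full-time or seasonal) → not eligible.
Childcare Subsidy — status part-time ✗ (requires full-time or temporary) → not eligible.
Short-Term Disability — status part-time ✓; service 111 days ≥ 30 days ✓; age 41 ≥ 21 ✓; dept HR ✓ → eligible.

Short-Term Disability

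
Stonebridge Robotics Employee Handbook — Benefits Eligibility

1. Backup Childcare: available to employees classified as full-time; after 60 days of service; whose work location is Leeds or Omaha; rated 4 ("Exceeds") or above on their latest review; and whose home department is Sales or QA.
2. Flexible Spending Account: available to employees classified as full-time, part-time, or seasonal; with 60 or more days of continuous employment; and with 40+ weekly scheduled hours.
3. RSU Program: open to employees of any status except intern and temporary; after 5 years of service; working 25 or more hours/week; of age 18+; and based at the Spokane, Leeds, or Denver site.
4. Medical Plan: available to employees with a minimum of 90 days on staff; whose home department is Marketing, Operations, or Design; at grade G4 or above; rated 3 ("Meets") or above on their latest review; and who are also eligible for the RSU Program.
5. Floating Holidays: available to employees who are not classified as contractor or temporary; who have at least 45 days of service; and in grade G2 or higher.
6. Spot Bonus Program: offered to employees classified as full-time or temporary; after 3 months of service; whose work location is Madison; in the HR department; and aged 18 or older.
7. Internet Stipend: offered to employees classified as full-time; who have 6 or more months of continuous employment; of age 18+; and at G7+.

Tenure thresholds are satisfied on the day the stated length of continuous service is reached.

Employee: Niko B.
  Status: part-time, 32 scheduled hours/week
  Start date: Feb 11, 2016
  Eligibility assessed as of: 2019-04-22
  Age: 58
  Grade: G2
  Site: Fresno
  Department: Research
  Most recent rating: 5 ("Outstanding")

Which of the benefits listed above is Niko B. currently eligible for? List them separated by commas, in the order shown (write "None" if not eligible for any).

Floating Holidays

Service from Feb 11, 2016 to 2019-04-22: 1166 days.
Backup Childcare — status part-time ✗ (requires full-time) → not eligible.
Flexible Spending Account — status part-time ✓; service 1166 days ≥ 60 days ✓; 32 hrs/wk < 40 ✗ → not eligible.
RSU Program — status part-time ✓ (not excluded); service 1166 days < 5 years (≈1825 days) ✗ → not eligible.
Medical Plan — service 1166 days ≥ 90 days ✓; dept Research ✗ → not eligible.
Floating Holidays — status part-time ✓ (not excluded); service 1166 days ≥ 45 days ✓; grade G2 ≥ G2 ✓ → eligible.
Spot Bonus Program — status part-time ✗ (requires full-time or temporary) → not eligible.
Internet Stipend — status part-time ✗ (requires full-time) → not eligible.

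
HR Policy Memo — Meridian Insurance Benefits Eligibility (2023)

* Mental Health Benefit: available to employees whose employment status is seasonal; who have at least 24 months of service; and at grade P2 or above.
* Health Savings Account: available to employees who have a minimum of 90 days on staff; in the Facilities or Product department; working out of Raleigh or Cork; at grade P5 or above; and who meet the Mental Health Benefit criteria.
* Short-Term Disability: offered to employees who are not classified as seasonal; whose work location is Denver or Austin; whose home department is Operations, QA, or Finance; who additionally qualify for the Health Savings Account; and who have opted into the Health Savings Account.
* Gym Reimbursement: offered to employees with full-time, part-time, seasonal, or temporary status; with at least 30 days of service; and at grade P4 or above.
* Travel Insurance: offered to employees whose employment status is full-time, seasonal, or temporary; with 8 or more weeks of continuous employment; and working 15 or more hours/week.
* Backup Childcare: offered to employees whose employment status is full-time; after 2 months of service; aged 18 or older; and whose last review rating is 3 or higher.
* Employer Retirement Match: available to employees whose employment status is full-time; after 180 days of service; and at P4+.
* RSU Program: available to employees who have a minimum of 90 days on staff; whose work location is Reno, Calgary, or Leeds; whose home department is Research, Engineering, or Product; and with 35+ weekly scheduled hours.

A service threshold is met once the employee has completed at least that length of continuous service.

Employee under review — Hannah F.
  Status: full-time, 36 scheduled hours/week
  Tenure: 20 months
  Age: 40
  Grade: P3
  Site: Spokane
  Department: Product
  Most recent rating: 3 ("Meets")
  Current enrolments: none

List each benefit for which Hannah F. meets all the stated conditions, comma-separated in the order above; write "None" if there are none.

Travel Insurance, Backup Childcare

Mental Health Benefit — status full-time ✗ (requires seasonal) → not eligible.
Health Savings Account — service 20 months ≥ 90 days ✓; dept Product ✓; site Spokane ✗ (not Raleigh or Cork) → not eligible.
Short-Term Disability — status full-time ✓ (not excluded); site Spokane ✗ (not Denver or Austin) → not eligible.
Gym Reimbursement — status full-time ✓; service 20 months ≥ 30 days ✓; grade P3 < P4 ✗ → not eligible.
Travel Insurance — status full-time ✓; service 20 months ≥ 8 weeks (≈56 days) ✓; 36 hrs/wk ≥ 15 ✓ → eligible.
Backup Childcare — status full-time ✓; service 20 months ≥ 2 months ✓; age 40 ≥ 18 ✓; rating 3 ≥ 3 ✓ → eligible.
Employer Retirement Match — status full-time ✓; service 20 months ≥ 180 days ✓; grade P3 < P4 ✗ → not eligible.
RSU Program — service 20 months ≥ 90 days ✓; site Spokane ✗ (not Reno, Calgary, or Leeds) → not eligible.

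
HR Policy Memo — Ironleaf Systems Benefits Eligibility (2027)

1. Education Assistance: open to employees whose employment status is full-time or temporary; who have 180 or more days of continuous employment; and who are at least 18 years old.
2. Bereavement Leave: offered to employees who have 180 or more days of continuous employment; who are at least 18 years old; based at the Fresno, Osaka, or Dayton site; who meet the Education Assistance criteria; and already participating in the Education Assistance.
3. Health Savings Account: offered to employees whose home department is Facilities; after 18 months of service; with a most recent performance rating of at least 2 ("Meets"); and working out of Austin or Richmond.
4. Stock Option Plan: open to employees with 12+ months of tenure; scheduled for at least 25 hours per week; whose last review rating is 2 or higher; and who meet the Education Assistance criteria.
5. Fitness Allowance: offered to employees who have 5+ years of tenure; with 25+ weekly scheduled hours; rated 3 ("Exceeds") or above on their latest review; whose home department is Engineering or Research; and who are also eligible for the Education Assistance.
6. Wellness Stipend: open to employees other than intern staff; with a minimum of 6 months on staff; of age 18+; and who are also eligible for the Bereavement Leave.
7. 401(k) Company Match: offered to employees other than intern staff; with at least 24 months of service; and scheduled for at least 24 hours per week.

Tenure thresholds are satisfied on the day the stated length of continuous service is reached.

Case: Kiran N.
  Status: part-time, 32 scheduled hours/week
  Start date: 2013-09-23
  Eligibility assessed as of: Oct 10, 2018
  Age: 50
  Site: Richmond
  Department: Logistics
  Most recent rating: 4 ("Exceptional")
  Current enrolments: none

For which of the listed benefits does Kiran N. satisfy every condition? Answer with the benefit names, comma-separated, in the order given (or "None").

Service from 2013-09-23 to Oct 10, 2018: 1843 days.
Education Assistance — status part-time ✗ (requires full-time or temporary) → not eligible.
Bereavement Leave — service 1843 days ≥ 180 days ✓; age 50 ≥ 18 ✓; site Richmond ✗ (not Fresno, Osaka, or Dayton) → not eligible.
Health Savings Account — dept Logistics ✗ → not eligible.
Stock Option Plan — service 1843 days ≥ 12 months (≈360 days) ✓; 32 hrs/wk ≥ 25 ✓; rating 4 ≥ 2 ✓; not eligible for Education Assistance ✗ → not eligible.
Fitness Allowance — service 1843 days ≥ 5 years (≈1825 days) ✓; 32 hrs/wk ≥ 25 ✓; rating 4 ≥ 3 ✓; dept Logistics ✗ → not eligible.
Wellness Stipend — status part-time ✓ (not excluded); service 1843 days ≥ 6 months (≈180 days) ✓; age 50 ≥ 18 ✓; not eligible for Bereavement Leave ✗ → not eligible.
401(k) Company Match — status part-time ✓ (not excluded); service 1843 days ≥ 24 months (≈720 days) ✓; 32 hrs/wk ≥ 24 ✓ → eligible.

401(k) Company Match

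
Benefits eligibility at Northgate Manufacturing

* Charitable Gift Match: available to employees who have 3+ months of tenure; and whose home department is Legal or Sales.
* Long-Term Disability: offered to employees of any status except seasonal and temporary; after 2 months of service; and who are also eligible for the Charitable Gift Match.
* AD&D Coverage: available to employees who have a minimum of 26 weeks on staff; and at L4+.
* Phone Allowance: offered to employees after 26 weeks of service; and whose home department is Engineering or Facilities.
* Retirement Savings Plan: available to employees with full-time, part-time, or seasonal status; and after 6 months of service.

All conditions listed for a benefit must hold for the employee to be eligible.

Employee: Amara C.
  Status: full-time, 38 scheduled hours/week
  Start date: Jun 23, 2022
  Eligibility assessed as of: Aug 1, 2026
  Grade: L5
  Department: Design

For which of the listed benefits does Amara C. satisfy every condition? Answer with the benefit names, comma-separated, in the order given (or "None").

Service from Jun 23, 2022 to Aug 1, 2026: 1500 days.
Charitable Gift Match — service 1500 days ≥ 3 months (≈90 days) ✓; dept Design ✗ → not eligible.
Long-Term Disability — status full-time ✓ (not excluded); service 1500 days ≥ 2 months (≈60 days) ✓; not eligible for Charitable Gift Match ✗ → not eligible.
AD&D Coverage — service 1500 days ≥ 26 weeks (≈182 days) ✓; grade L5 ≥ L4 ✓ → eligible.
Phone Allowance — service 1500 days ≥ 26 weeks (≈182 days) ✓; dept Design ✗ → not eligible.
Retirement Savings Plan — status full-time ✓; service 1500 days ≥ 6 months (≈180 days) ✓ → eligible.

AD&D Coverage, Retirement Savings Plan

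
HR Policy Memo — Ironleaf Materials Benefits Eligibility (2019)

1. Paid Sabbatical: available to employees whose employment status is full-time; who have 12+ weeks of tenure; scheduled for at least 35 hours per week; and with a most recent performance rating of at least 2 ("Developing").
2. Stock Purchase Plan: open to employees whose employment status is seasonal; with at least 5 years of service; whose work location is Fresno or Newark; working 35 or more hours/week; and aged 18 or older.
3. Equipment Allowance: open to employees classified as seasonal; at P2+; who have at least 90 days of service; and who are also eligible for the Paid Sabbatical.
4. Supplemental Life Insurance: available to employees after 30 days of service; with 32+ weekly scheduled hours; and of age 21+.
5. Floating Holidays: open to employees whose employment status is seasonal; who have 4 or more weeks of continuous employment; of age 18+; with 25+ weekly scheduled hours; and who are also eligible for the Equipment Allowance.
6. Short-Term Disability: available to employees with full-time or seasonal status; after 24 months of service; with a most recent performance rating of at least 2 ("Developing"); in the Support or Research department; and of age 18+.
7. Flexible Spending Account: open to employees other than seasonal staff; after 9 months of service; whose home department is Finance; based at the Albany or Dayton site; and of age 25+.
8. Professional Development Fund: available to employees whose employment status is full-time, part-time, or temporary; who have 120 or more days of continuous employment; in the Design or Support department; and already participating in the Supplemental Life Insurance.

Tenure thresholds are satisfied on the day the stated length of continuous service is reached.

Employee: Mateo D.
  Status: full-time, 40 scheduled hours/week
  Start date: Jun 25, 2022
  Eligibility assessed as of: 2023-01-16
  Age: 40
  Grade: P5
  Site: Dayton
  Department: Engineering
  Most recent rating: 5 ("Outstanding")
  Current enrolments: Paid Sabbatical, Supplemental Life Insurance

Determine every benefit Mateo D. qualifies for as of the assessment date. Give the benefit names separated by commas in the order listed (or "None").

Service from Jun 25, 2022 to 2023-01-16: 205 days.
Paid Sabbatical — status full-time ✓; service 205 days ≥ 12 weeks (≈84 days) ✓; 40 hrs/wk ≥ 35 ✓; rating 5 ≥ 2 ✓ → eligible.
Stock Purchase Plan — status full-time ✗ (requires seasonal) → not eligible.
Equipment Allowance — status full-time ✗ (requires seasonal) → not eligible.
Supplemental Life Insurance — service 205 days ≥ 30 days ✓; 40 hrs/wk ≥ 32 ✓; age 40 ≥ 21 ✓ → eligible.
Floating Holidays — status full-time ✗ (requires seasonal) → not eligible.
Short-Term Disability — status full-time ✓; service 205 days < 24 months (≈720 days) ✗ → not eligible.
Flexible Spending Account — status full-time ✓ (not excluded); service 205 days < 9 months (≈270 days) ✗ → not eligible.
Professional Development Fund — status full-time ✓; service 205 days ≥ 120 days ✓; dept Engineering ✗ → not eligible.

Paid Sabbatical, Supplemental Life Insurance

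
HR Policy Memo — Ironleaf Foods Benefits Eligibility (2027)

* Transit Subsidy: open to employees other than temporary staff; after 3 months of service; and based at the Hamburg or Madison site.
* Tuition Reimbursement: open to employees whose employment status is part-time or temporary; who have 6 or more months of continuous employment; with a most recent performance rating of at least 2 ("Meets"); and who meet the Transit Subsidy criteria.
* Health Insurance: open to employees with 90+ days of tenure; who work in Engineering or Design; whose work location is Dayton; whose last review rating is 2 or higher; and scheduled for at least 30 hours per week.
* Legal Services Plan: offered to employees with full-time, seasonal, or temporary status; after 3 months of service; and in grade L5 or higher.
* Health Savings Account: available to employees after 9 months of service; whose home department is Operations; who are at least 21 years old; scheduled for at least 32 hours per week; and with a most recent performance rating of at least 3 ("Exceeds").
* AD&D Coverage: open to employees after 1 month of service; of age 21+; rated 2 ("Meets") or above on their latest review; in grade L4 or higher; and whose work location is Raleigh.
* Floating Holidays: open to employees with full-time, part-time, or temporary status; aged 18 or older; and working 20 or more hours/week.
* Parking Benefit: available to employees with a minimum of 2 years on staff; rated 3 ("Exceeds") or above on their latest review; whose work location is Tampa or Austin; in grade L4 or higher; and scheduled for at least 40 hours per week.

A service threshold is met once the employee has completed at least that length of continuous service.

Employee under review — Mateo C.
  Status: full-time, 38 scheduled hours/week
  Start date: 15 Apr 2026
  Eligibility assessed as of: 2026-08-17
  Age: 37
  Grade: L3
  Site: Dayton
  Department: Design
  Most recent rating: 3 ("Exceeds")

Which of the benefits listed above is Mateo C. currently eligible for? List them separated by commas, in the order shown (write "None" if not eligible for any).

Service from 15 Apr 2026 to 2026-08-17: 124 days.
Transit Subsidy — status full-time ✓ (not excluded); service 124 days ≥ 3 months (≈90 days) ✓; site Dayton ✗ (not Hamburg or Madison) → not eligible.
Tuition Reimbursement — status full-time ✗ (requires part-time or temporary) → not eligible.
Health Insurance — service 124 days ≥ 90 days ✓; dept Design ✓; site Dayton ✓; rating 3 ≥ 2 ✓; 38 hrs/wk ≥ 30 ✓ → eligible.
Legal Services Plan — status full-time ✓; service 124 days ≥ 3 months (≈90 days) ✓; grade L3 < L5 ✗ → not eligible.
Health Savings Account — service 124 days < 9 months (≈270 days) ✗ → not eligible.
AD&D Coverage — service 124 days ≥ 1 month (≈30 days) ✓; age 37 ≥ 21 ✓; rating 3 ≥ 2 ✓; grade L3 < L4 ✗ → not eligible.
Floating Holidays — status full-time ✓; age 37 ≥ 18 ✓; 38 hrs/wk ≥ 20 ✓ → eligible.
Parking Benefit — service 124 days < 2 years (≈730 days) ✗ → not eligible.

Health Insurance, Floating Holidays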